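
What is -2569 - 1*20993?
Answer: -23562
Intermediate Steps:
-2569 - 1*20993 = -2569 - 20993 = -23562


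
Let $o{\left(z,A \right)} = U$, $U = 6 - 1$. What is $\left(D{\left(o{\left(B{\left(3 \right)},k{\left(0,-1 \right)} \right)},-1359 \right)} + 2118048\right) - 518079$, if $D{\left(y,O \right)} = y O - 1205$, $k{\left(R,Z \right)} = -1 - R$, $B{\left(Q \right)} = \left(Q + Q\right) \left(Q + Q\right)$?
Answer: $1591969$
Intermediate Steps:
$B{\left(Q \right)} = 4 Q^{2}$ ($B{\left(Q \right)} = 2 Q 2 Q = 4 Q^{2}$)
$U = 5$ ($U = 6 - 1 = 5$)
$o{\left(z,A \right)} = 5$
$D{\left(y,O \right)} = -1205 + O y$ ($D{\left(y,O \right)} = O y - 1205 = -1205 + O y$)
$\left(D{\left(o{\left(B{\left(3 \right)},k{\left(0,-1 \right)} \right)},-1359 \right)} + 2118048\right) - 518079 = \left(\left(-1205 - 6795\right) + 2118048\right) - 518079 = \left(-8000 + 2118048\right) - 518079 = 2110048 - 518079 = 1591969$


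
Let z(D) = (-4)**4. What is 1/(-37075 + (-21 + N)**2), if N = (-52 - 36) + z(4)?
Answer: -1/15466 ≈ -6.4658e-5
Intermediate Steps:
z(D) = 256
N = 168 (N = (-52 - 36) + 256 = -88 + 256 = 168)
1/(-37075 + (-21 + N)**2) = 1/(-37075 + (-21 + 168)**2) = 1/(-37075 + 147**2) = 1/(-37075 + 21609) = 1/(-15466) = -1/15466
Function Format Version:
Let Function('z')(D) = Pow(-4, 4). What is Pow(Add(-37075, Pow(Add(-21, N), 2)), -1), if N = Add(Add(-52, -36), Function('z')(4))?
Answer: Rational(-1, 15466) ≈ -6.4658e-5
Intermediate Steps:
Function('z')(D) = 256
N = 168 (N = Add(Add(-52, -36), 256) = Add(-88, 256) = 168)
Pow(Add(-37075, Pow(Add(-21, N), 2)), -1) = Pow(Add(-37075, Pow(Add(-21, 168), 2)), -1) = Pow(Add(-37075, Pow(147, 2)), -1) = Pow(Add(-37075, 21609), -1) = Pow(-15466, -1) = Rational(-1, 15466)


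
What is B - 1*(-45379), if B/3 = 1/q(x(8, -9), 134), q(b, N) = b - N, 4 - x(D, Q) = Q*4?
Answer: 4265623/94 ≈ 45379.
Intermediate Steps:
x(D, Q) = 4 - 4*Q (x(D, Q) = 4 - Q*4 = 4 - 4*Q)
B = -3/94 (B = 3/((4 - 4*(-9)) - 1*134) = 3/((4 + 36) - 134) = 3/(40 - 134) = 3/(-94) = 3*(-1/94) = -3/94 ≈ -0.031915)
B - 1*(-45379) = -3/94 - 1*(-45379) = -3/94 + 45379 = 4265623/94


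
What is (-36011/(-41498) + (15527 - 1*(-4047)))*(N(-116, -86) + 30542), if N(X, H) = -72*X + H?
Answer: 15762215813652/20749 ≈ 7.5966e+8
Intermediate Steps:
N(X, H) = H - 72*X
(-36011/(-41498) + (15527 - 1*(-4047)))*(N(-116, -86) + 30542) = (-36011/(-41498) + (15527 - 1*(-4047)))*((-86 - 72*(-116)) + 30542) = (-36011*(-1/41498) + (15527 + 4047))*((-86 + 8352) + 30542) = (36011/41498 + 19574)*(8266 + 30542) = (812317863/41498)*38808 = 15762215813652/20749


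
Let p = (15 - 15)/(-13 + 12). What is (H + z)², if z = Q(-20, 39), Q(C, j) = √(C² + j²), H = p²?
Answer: 1921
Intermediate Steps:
p = 0 (p = 0/(-1) = 0*(-1) = 0)
H = 0 (H = 0² = 0)
z = √1921 (z = √((-20)² + 39²) = √(400 + 1521) = √1921 ≈ 43.829)
(H + z)² = (0 + √1921)² = (√1921)² = 1921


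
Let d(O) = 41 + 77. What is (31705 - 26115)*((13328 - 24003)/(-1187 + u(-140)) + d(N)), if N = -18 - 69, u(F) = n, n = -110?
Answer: 915200390/1297 ≈ 7.0563e+5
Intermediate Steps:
u(F) = -110
N = -87
d(O) = 118
(31705 - 26115)*((13328 - 24003)/(-1187 + u(-140)) + d(N)) = (31705 - 26115)*((13328 - 24003)/(-1187 - 110) + 118) = 5590*(-10675/(-1297) + 118) = 5590*(-10675*(-1/1297) + 118) = 5590*(10675/1297 + 118) = 5590*(163721/1297) = 915200390/1297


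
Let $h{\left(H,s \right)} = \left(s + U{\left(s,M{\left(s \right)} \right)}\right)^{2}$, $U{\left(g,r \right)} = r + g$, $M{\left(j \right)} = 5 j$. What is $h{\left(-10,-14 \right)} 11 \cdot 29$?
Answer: $3063676$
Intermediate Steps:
$U{\left(g,r \right)} = g + r$
$h{\left(H,s \right)} = 49 s^{2}$ ($h{\left(H,s \right)} = \left(s + \left(s + 5 s\right)\right)^{2} = \left(s + 6 s\right)^{2} = \left(7 s\right)^{2} = 49 s^{2}$)
$h{\left(-10,-14 \right)} 11 \cdot 29 = 49 \left(-14\right)^{2} \cdot 11 \cdot 29 = 49 \cdot 196 \cdot 11 \cdot 29 = 9604 \cdot 11 \cdot 29 = 105644 \cdot 29 = 3063676$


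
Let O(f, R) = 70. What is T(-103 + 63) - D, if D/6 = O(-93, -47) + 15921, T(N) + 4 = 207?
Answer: -95743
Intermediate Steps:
T(N) = 203 (T(N) = -4 + 207 = 203)
D = 95946 (D = 6*(70 + 15921) = 6*15991 = 95946)
T(-103 + 63) - D = 203 - 1*95946 = 203 - 95946 = -95743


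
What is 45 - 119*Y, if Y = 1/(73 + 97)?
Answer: 443/10 ≈ 44.300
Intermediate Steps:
Y = 1/170 ≈ 0.0058824
45 - 119*Y = 45 - 119*1/170 = 45 - 7/10 = 443/10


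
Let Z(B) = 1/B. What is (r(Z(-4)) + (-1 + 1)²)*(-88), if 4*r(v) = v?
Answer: 11/2 ≈ 5.5000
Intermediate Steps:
Z(B) = 1/B
r(v) = v/4
(r(Z(-4)) + (-1 + 1)²)*(-88) = ((¼)/(-4) + (-1 + 1)²)*(-88) = ((¼)*(-¼) + 0²)*(-88) = (-1/16 + 0)*(-88) = -1/16*(-88) = 11/2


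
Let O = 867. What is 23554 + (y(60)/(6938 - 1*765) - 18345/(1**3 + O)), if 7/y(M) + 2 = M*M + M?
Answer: 7439484119187/316131676 ≈ 23533.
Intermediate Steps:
y(M) = 7/(-2 + M + M**2) (y(M) = 7/(-2 + (M*M + M)) = 7/(-2 + (M**2 + M)) = 7/(-2 + (M + M**2)) = 7/(-2 + M + M**2))
23554 + (y(60)/(6938 - 1*765) - 18345/(1**3 + O)) = 23554 + ((7/(-2 + 60 + 60**2))/(6938 - 1*765) - 18345/(1**3 + 867)) = 23554 + ((7/(-2 + 60 + 3600))/(6938 - 765) - 18345/(1 + 867)) = 23554 + ((7/3658)/6173 - 18345/868) = 23554 + ((7*(1/3658))*(1/6173) - 18345*1/868) = 23554 + ((7/3658)*(1/6173) - 18345/868) = 23554 + (7/22580834 - 18345/868) = 23554 - 6681377317/316131676 = 7439484119187/316131676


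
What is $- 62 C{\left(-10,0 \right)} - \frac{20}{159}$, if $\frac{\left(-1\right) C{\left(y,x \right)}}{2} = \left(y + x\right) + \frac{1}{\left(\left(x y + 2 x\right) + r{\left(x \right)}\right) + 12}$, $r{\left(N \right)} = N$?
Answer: $- \frac{65179}{53} \approx -1229.8$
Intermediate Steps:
$C{\left(y,x \right)} = - 2 x - 2 y - \frac{2}{12 + 3 x + x y}$ ($C{\left(y,x \right)} = - 2 \left(\left(y + x\right) + \frac{1}{\left(\left(x y + 2 x\right) + x\right) + 12}\right) = - 2 \left(\left(x + y\right) + \frac{1}{\left(\left(2 x + x y\right) + x\right) + 12}\right) = - 2 \left(\left(x + y\right) + \frac{1}{\left(3 x + x y\right) + 12}\right) = - 2 \left(\left(x + y\right) + \frac{1}{12 + 3 x + x y}\right) = - 2 \left(x + y + \frac{1}{12 + 3 x + x y}\right) = - 2 x - 2 y - \frac{2}{12 + 3 x + x y}$)
$- 62 C{\left(-10,0 \right)} - \frac{20}{159} = - 62 \frac{2 \left(-1 - 0 - -120 - 3 \cdot 0^{2} - 0 \left(-10\right)^{2} - - 10 \cdot 0^{2} - 0 \left(-10\right)\right)}{12 + 3 \cdot 0 + 0 \left(-10\right)} - \frac{20}{159} = - 62 \frac{2 \left(-1 + 0 + 120 - 0 - 0 \cdot 100 - \left(-10\right) 0 + 0\right)}{12 + 0 + 0} - \frac{20}{159} = - 62 \frac{2 \left(-1 + 0 + 120 + 0 + 0 + 0 + 0\right)}{12} - \frac{20}{159} = - 62 \cdot 2 \cdot \frac{1}{12} \cdot 119 - \frac{20}{159} = \left(-62\right) \frac{119}{6} - \frac{20}{159} = - \frac{3689}{3} - \frac{20}{159} = - \frac{65179}{53}$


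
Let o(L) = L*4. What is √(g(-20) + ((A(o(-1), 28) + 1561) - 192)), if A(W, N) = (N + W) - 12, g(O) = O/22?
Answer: √166991/11 ≈ 37.150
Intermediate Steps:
o(L) = 4*L
g(O) = O/22 (g(O) = O*(1/22) = O/22)
A(W, N) = -12 + N + W
√(g(-20) + ((A(o(-1), 28) + 1561) - 192)) = √((1/22)*(-20) + (((-12 + 28 + 4*(-1)) + 1561) - 192)) = √(-10/11 + (((-12 + 28 - 4) + 1561) - 192)) = √(-10/11 + ((12 + 1561) - 192)) = √(-10/11 + (1573 - 192)) = √(-10/11 + 1381) = √(15181/11) = √166991/11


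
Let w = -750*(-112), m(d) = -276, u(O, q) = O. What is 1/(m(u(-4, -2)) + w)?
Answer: 1/83724 ≈ 1.1944e-5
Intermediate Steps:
w = 84000
1/(m(u(-4, -2)) + w) = 1/(-276 + 84000) = 1/83724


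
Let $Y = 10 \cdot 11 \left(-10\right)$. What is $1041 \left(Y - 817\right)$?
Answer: $-1995597$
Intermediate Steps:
$Y = -1100$ ($Y = 110 \left(-10\right) = -1100$)
$1041 \left(Y - 817\right) = 1041 \left(-1100 - 817\right) = 1041 \left(-1917\right) = -1995597$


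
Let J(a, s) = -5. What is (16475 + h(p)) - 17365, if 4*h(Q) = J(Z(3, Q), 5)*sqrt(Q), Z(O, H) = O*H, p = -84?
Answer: -890 - 5*I*sqrt(21)/2 ≈ -890.0 - 11.456*I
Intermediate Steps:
Z(O, H) = H*O
h(Q) = -5*sqrt(Q)/4 (h(Q) = (-5*sqrt(Q))/4 = -5*sqrt(Q)/4)
(16475 + h(p)) - 17365 = (16475 - 5*I*sqrt(21)/2) - 17365 = -890 - 5*I*sqrt(21)/2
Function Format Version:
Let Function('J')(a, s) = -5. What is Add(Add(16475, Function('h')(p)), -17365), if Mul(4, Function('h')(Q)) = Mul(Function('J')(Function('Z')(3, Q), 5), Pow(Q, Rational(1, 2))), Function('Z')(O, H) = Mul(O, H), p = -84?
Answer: Add(-890, Mul(Rational(-5, 2), I, Pow(21, Rational(1, 2)))) ≈ Add(-890.00, Mul(-11.456, I))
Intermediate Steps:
Function('Z')(O, H) = Mul(H, O)
Function('h')(Q) = Mul(Rational(-5, 4), Pow(Q, Rational(1, 2))) (Function('h')(Q) = Mul(Rational(1, 4), Mul(-5, Pow(Q, Rational(1, 2)))) = Mul(Rational(-5, 4), Pow(Q, Rational(1, 2))))
Add(Add(16475, Function('h')(p)), -17365) = Add(Add(16475, Mul(Rational(-5, 4), Pow(-84, Rational(1, 2)))), -17365) = Add(Add(16475, Mul(Rational(-5, 4), Mul(2, I, Pow(21, Rational(1, 2))))), -17365) = Add(Add(16475, Mul(Rational(-5, 2), I, Pow(21, Rational(1, 2)))), -17365) = Add(-890, Mul(Rational(-5, 2), I, Pow(21, Rational(1, 2))))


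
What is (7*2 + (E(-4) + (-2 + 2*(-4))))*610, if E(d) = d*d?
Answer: 12200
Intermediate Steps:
E(d) = d²
(7*2 + (E(-4) + (-2 + 2*(-4))))*610 = (7*2 + ((-4)² + (-2 + 2*(-4))))*610 = (14 + (16 + (-2 - 8)))*610 = (14 + (16 - 10))*610 = (14 + 6)*610 = 20*610 = 12200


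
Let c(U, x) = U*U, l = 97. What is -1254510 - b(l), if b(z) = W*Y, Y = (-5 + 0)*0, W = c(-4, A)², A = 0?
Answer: -1254510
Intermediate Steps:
c(U, x) = U²
W = 256 (W = ((-4)²)² = 16² = 256)
Y = 0 (Y = -5*0 = 0)
b(z) = 0 (b(z) = 256*0 = 0)
-1254510 - b(l) = -1254510 - 1*0 = -1254510 + 0 = -1254510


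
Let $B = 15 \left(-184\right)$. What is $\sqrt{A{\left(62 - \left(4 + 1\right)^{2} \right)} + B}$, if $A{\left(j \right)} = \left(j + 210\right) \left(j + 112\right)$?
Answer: $\sqrt{34043} \approx 184.51$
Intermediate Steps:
$B = -2760$
$A{\left(j \right)} = \left(112 + j\right) \left(210 + j\right)$ ($A{\left(j \right)} = \left(210 + j\right) \left(112 + j\right) = \left(112 + j\right) \left(210 + j\right)$)
$\sqrt{A{\left(62 - \left(4 + 1\right)^{2} \right)} + B} = \sqrt{\left(23520 + \left(62 - \left(4 + 1\right)^{2}\right)^{2} + 322 \left(62 - \left(4 + 1\right)^{2}\right)\right) - 2760} = \sqrt{\left(23520 + \left(62 - 5^{2}\right)^{2} + 322 \left(62 - 5^{2}\right)\right) - 2760} = \sqrt{\left(23520 + \left(62 - 25\right)^{2} + 322 \left(62 - 25\right)\right) - 2760} = \sqrt{\left(23520 + 37^{2} + 322 \cdot 37\right) - 2760} = \sqrt{\left(23520 + 1369 + 11914\right) - 2760} = \sqrt{36803 - 2760} = \sqrt{34043}$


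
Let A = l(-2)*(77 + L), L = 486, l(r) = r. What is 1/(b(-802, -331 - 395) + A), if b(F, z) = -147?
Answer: -1/1273 ≈ -0.00078555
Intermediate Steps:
A = -1126 (A = -2*(77 + 486) = -2*563 = -1126)
1/(b(-802, -331 - 395) + A) = 1/(-147 - 1126) = 1/(-1273) = -1/1273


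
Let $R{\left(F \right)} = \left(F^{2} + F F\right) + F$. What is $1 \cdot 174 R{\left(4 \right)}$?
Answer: $6264$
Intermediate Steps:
$R{\left(F \right)} = F + 2 F^{2}$ ($R{\left(F \right)} = \left(F^{2} + F^{2}\right) + F = 2 F^{2} + F = F + 2 F^{2}$)
$1 \cdot 174 R{\left(4 \right)} = 1 \cdot 174 \cdot 4 \left(1 + 2 \cdot 4\right) = 174 \cdot 4 \left(1 + 8\right) = 174 \cdot 4 \cdot 9 = 174 \cdot 36 = 6264$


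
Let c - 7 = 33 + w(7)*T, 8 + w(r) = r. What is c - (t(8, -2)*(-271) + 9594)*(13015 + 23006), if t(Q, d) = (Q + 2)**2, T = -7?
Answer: 630583673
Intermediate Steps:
w(r) = -8 + r
t(Q, d) = (2 + Q)**2
c = 47 (c = 7 + (33 + (-8 + 7)*(-7)) = 7 + (33 - 1*(-7)) = 7 + (33 + 7) = 7 + 40 = 47)
c - (t(8, -2)*(-271) + 9594)*(13015 + 23006) = 47 - ((2 + 8)**2*(-271) + 9594)*(13015 + 23006) = 47 - (10**2*(-271) + 9594)*36021 = 47 - (100*(-271) + 9594)*36021 = 47 - (-27100 + 9594)*36021 = 47 - (-17506)*36021 = 47 - 1*(-630583626) = 47 + 630583626 = 630583673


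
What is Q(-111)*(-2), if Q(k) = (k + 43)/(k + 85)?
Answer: -68/13 ≈ -5.2308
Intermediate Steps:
Q(k) = (43 + k)/(85 + k)
Q(-111)*(-2) = ((43 - 111)/(85 - 111))*(-2) = (-68/(-26))*(-2) = -1/26*(-68)*(-2) = (34/13)*(-2) = -68/13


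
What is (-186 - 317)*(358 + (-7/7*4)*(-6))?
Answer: -192146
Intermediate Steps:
(-186 - 317)*(358 + (-7/7*4)*(-6)) = -503*(358 + (-7*⅐*4)*(-6)) = -503*(358 - 1*4*(-6)) = -503*(358 - 4*(-6)) = -503*(358 + 24) = -503*382 = -192146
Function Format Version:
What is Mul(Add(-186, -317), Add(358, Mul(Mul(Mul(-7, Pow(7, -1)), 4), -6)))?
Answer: -192146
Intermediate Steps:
Mul(Add(-186, -317), Add(358, Mul(Mul(Mul(-7, Pow(7, -1)), 4), -6))) = Mul(-503, Add(358, Mul(Mul(Mul(-7, Rational(1, 7)), 4), -6))) = Mul(-503, Add(358, Mul(Mul(-1, 4), -6))) = Mul(-503, Add(358, Mul(-4, -6))) = Mul(-503, Add(358, 24)) = Mul(-503, 382) = -192146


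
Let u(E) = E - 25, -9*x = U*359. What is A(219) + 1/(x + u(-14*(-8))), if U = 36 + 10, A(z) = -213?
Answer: -3350712/15731 ≈ -213.00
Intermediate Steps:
U = 46
x = -16514/9 (x = -46*359/9 = -⅑*16514 = -16514/9 ≈ -1834.9)
u(E) = -25 + E
A(219) + 1/(x + u(-14*(-8))) = -213 + 1/(-16514/9 + (-25 - 14*(-8))) = -213 + 1/(-16514/9 + (-25 + 112)) = -213 + 1/(-16514/9 + 87) = -213 + 1/(-15731/9) = -213 - 9/15731 = -3350712/15731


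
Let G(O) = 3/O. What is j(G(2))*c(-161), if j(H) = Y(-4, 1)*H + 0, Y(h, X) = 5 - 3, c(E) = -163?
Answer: -489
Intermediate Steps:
Y(h, X) = 2
j(H) = 2*H (j(H) = 2*H + 0 = 2*H)
j(G(2))*c(-161) = (2*(3/2))*(-163) = 3*(-163) = -489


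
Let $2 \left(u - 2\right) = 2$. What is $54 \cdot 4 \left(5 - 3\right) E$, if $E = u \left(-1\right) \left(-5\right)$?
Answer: $6480$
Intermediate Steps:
$u = 3$ ($u = 2 + \frac{1}{2} \cdot 2 = 2 + 1 = 3$)
$E = 15$ ($E = 3 \left(-1\right) \left(-5\right) = \left(-3\right) \left(-5\right) = 15$)
$54 \cdot 4 \left(5 - 3\right) E = 54 \cdot 4 \left(5 - 3\right) 15 = 54 \cdot 4 \cdot 2 \cdot 15 = 54 \cdot 8 \cdot 15 = 432 \cdot 15 = 6480$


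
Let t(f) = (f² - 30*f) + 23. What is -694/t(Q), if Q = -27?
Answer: -347/781 ≈ -0.44430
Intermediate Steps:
t(f) = 23 + f² - 30*f
-694/t(Q) = -694/(23 + (-27)² - 30*(-27)) = -694/(23 + 729 + 810) = -694/1562 = -694*1/1562 = -347/781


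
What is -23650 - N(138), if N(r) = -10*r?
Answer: -22270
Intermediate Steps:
-23650 - N(138) = -23650 - (-10)*138 = -23650 - 1*(-1380) = -23650 + 1380 = -22270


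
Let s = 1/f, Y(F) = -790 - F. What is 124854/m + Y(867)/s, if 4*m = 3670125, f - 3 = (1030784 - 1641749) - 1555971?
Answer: 4392660038922347/1223375 ≈ 3.5906e+9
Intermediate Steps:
f = -2166933 (f = 3 + ((1030784 - 1641749) - 1555971) = 3 + (-610965 - 1555971) = 3 - 2166936 = -2166933)
m = 3670125/4 (m = (¼)*3670125 = 3670125/4 ≈ 9.1753e+5)
s = -1/2166933 (s = 1/(-2166933) = -1/2166933 ≈ -4.6148e-7)
124854/m + Y(867)/s = 124854/(3670125/4) + (-790 - 1*867)/(-1/2166933) = 124854*(4/3670125) + (-790 - 867)*(-2166933) = 166472/1223375 - 1657*(-2166933) = 166472/1223375 + 3590607981 = 4392660038922347/1223375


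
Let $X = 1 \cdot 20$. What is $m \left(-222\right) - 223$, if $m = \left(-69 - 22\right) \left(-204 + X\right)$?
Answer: $-3717391$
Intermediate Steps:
$X = 20$
$m = 16744$ ($m = \left(-69 - 22\right) \left(-204 + 20\right) = \left(-91\right) \left(-184\right) = 16744$)
$m \left(-222\right) - 223 = 16744 \left(-222\right) - 223 = -3717168 - 223 = -3717391$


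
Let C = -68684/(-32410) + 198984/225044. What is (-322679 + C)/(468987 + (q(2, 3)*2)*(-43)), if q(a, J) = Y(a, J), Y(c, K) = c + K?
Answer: -42026681873529/61026838647755 ≈ -0.68866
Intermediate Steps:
Y(c, K) = K + c
q(a, J) = J + a
C = 391178456/130244215 (C = -68684*(-1/32410) + 198984*(1/225044) = 4906/2315 + 49746/56261 = 391178456/130244215 ≈ 3.0034)
(-322679 + C)/(468987 + (q(2, 3)*2)*(-43)) = (-322679 + 391178456/130244215)/(468987 + ((3 + 2)*2)*(-43)) = -42026681873529/(130244215*(468987 + (5*2)*(-43))) = -42026681873529/(130244215*(468987 + 10*(-43))) = -42026681873529/(130244215*(468987 - 430)) = -42026681873529/130244215/468557 = -42026681873529/130244215*1/468557 = -42026681873529/61026838647755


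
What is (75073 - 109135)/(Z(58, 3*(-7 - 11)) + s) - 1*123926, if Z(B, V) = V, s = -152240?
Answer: -9436576091/76147 ≈ -1.2393e+5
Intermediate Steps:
(75073 - 109135)/(Z(58, 3*(-7 - 11)) + s) - 1*123926 = (75073 - 109135)/(3*(-7 - 11) - 152240) - 1*123926 = -34062/(3*(-18) - 152240) - 123926 = -34062/(-54 - 152240) - 123926 = -34062/(-152294) - 123926 = -34062*(-1/152294) - 123926 = 17031/76147 - 123926 = -9436576091/76147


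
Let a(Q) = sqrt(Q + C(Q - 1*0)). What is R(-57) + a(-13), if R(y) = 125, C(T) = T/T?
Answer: 125 + 2*I*sqrt(3) ≈ 125.0 + 3.4641*I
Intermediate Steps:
C(T) = 1
a(Q) = sqrt(1 + Q) (a(Q) = sqrt(Q + 1) = sqrt(1 + Q))
R(-57) + a(-13) = 125 + sqrt(1 - 13) = 125 + sqrt(-12) = 125 + 2*I*sqrt(3)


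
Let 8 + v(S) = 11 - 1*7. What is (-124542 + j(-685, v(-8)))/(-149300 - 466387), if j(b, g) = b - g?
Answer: 41741/205229 ≈ 0.20339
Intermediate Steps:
v(S) = -4 (v(S) = -8 + (11 - 1*7) = -8 + (11 - 7) = -8 + 4 = -4)
(-124542 + j(-685, v(-8)))/(-149300 - 466387) = (-124542 + (-685 - 1*(-4)))/(-149300 - 466387) = (-124542 + (-685 + 4))/(-615687) = (-124542 - 681)*(-1/615687) = -125223*(-1/615687) = 41741/205229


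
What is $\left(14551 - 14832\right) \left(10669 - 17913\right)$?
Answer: $2035564$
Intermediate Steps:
$\left(14551 - 14832\right) \left(10669 - 17913\right) = - 281 \left(10669 - 17913\right) = \left(-281\right) \left(-7244\right) = 2035564$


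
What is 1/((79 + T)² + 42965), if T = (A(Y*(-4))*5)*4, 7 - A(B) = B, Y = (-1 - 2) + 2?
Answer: 1/62286 ≈ 1.6055e-5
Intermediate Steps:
Y = -1 (Y = -3 + 2 = -1)
A(B) = 7 - B
T = 60 (T = ((7 - (-1)*(-4))*5)*4 = ((7 - 1*4)*5)*4 = ((7 - 4)*5)*4 = (3*5)*4 = 15*4 = 60)
1/((79 + T)² + 42965) = 1/((79 + 60)² + 42965) = 1/(139² + 42965) = 1/(19321 + 42965) = 1/62286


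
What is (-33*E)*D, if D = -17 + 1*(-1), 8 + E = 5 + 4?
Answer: 594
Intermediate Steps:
E = 1 (E = -8 + (5 + 4) = -8 + 9 = 1)
D = -18 (D = -17 - 1 = -18)
(-33*E)*D = -33*1*(-18) = -33*(-18) = 594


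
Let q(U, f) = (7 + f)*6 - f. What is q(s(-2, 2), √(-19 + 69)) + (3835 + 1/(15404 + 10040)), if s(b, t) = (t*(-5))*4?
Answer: 98646389/25444 + 25*√2 ≈ 3912.4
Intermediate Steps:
s(b, t) = -20*t (s(b, t) = -5*t*4 = -20*t)
q(U, f) = 42 + 5*f (q(U, f) = (42 + 6*f) - f = 42 + 5*f)
q(s(-2, 2), √(-19 + 69)) + (3835 + 1/(15404 + 10040)) = (42 + 5*√(-19 + 69)) + (3835 + 1/(15404 + 10040)) = (42 + 5*√50) + (3835 + 1/25444) = (42 + 5*(5*√2)) + (3835 + 1/25444) = (42 + 25*√2) + 97577741/25444 = 98646389/25444 + 25*√2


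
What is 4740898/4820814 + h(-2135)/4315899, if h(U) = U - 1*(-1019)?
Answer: 3409309484813/3467691053631 ≈ 0.98316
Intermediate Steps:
h(U) = 1019 + U (h(U) = U + 1019 = 1019 + U)
4740898/4820814 + h(-2135)/4315899 = 4740898/4820814 + (1019 - 2135)/4315899 = 4740898*(1/4820814) - 1116*1/4315899 = 2370449/2410407 - 372/1438633 = 3409309484813/3467691053631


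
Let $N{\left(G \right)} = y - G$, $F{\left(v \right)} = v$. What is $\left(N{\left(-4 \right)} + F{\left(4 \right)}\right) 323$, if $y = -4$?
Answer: $1292$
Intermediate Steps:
$N{\left(G \right)} = -4 - G$
$\left(N{\left(-4 \right)} + F{\left(4 \right)}\right) 323 = \left(\left(-4 - -4\right) + 4\right) 323 = \left(\left(-4 + 4\right) + 4\right) 323 = \left(0 + 4\right) 323 = 4 \cdot 323 = 1292$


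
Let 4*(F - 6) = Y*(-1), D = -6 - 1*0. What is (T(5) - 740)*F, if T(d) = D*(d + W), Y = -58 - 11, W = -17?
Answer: -15531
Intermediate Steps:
D = -6 (D = -6 + 0 = -6)
Y = -69
F = 93/4 (F = 6 + (-69*(-1))/4 = 6 + (¼)*69 = 6 + 69/4 = 93/4 ≈ 23.250)
T(d) = 102 - 6*d (T(d) = -6*(d - 17) = -6*(-17 + d) = 102 - 6*d)
(T(5) - 740)*F = ((102 - 6*5) - 740)*(93/4) = ((102 - 30) - 740)*(93/4) = (72 - 740)*(93/4) = -668*93/4 = -15531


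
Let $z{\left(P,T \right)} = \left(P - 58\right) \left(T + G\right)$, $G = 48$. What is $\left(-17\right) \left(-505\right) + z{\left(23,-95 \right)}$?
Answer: $10230$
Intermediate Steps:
$z{\left(P,T \right)} = \left(-58 + P\right) \left(48 + T\right)$ ($z{\left(P,T \right)} = \left(P - 58\right) \left(T + 48\right) = \left(-58 + P\right) \left(48 + T\right)$)
$\left(-17\right) \left(-505\right) + z{\left(23,-95 \right)} = \left(-17\right) \left(-505\right) + \left(-2784 - -5510 + 48 \cdot 23 + 23 \left(-95\right)\right) = 8585 + \left(-2784 + 5510 + 1104 - 2185\right) = 8585 + 1645 = 10230$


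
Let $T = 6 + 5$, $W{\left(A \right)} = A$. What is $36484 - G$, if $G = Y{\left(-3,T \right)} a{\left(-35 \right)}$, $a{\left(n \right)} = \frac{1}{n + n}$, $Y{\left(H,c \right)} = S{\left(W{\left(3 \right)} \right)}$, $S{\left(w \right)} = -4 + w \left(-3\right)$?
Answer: $\frac{2553867}{70} \approx 36484.0$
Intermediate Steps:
$T = 11$
$S{\left(w \right)} = -4 - 3 w$
$Y{\left(H,c \right)} = -13$ ($Y{\left(H,c \right)} = -4 - 9 = -13$)
$a{\left(n \right)} = \frac{1}{2 n}$
$G = \frac{13}{70}$ ($G = - 13 \frac{1}{2 \left(-35\right)} = - 13 \cdot \frac{1}{2} \left(- \frac{1}{35}\right) = \left(-13\right) \left(- \frac{1}{70}\right) = \frac{13}{70} \approx 0.18571$)
$36484 - G = 36484 - \frac{13}{70} = \frac{2553867}{70}$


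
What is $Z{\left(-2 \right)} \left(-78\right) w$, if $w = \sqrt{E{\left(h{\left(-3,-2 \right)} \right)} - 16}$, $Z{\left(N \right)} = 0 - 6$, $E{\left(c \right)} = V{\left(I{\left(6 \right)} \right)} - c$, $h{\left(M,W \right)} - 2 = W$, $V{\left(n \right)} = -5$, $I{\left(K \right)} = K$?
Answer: $468 i \sqrt{21} \approx 2144.6 i$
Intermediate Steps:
$h{\left(M,W \right)} = 2 + W$
$E{\left(c \right)} = -5 - c$
$Z{\left(N \right)} = -6$ ($Z{\left(N \right)} = 0 - 6 = -6$)
$w = i \sqrt{21}$ ($w = \sqrt{\left(-5 - \left(2 - 2\right)\right) - 16} = \sqrt{\left(-5 - 0\right) - 16} = \sqrt{\left(-5 + 0\right) - 16} = \sqrt{-5 - 16} = \sqrt{-21} = i \sqrt{21} \approx 4.5826 i$)
$Z{\left(-2 \right)} \left(-78\right) w = \left(-6\right) \left(-78\right) i \sqrt{21} = 468 i \sqrt{21}$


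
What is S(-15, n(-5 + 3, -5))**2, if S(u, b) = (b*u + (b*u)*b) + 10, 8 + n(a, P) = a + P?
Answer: 9859600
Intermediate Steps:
n(a, P) = -8 + P + a (n(a, P) = -8 + (a + P) = -8 + (P + a) = -8 + P + a)
S(u, b) = 10 + b*u + u*b**2 (S(u, b) = (b*u + u*b**2) + 10 = 10 + b*u + u*b**2)
S(-15, n(-5 + 3, -5))**2 = (10 + (-8 - 5 + (-5 + 3))*(-15) - 15*(-8 - 5 + (-5 + 3))**2)**2 = (10 + (-8 - 5 - 2)*(-15) - 15*(-8 - 5 - 2)**2)**2 = (10 - 15*(-15) - 15*(-15)**2)**2 = (10 + 225 - 15*225)**2 = (10 + 225 - 3375)**2 = (-3140)**2 = 9859600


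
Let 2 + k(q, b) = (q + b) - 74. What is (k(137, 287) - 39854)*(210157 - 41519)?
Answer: -6662212828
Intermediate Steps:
k(q, b) = -76 + b + q (k(q, b) = -2 + ((q + b) - 74) = -2 + ((b + q) - 74) = -2 + (-74 + b + q) = -76 + b + q)
(k(137, 287) - 39854)*(210157 - 41519) = ((-76 + 287 + 137) - 39854)*(210157 - 41519) = (348 - 39854)*168638 = -39506*168638 = -6662212828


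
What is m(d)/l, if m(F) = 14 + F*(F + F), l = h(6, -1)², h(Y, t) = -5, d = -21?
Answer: 896/25 ≈ 35.840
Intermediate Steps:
l = 25 (l = (-5)² = 25)
m(F) = 14 + 2*F² (m(F) = 14 + F*(2*F) = 14 + 2*F²)
m(d)/l = (14 + 2*(-21)²)/25 = (14 + 2*441)*(1/25) = (14 + 882)*(1/25) = 896*(1/25) = 896/25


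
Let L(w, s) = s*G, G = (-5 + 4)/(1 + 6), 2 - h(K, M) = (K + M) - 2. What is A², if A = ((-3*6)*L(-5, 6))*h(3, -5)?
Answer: 419904/49 ≈ 8569.5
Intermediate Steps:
h(K, M) = 4 - K - M (h(K, M) = 2 - ((K + M) - 2) = 2 - (-2 + K + M) = 2 + (2 - K - M) = 4 - K - M)
G = -⅐ (G = -1/7 = -1*⅐ = -⅐ ≈ -0.14286)
L(w, s) = -s/7 (L(w, s) = s*(-⅐) = -s/7)
A = 648/7 (A = ((-3*6)*(-⅐*6))*(4 - 1*3 - 1*(-5)) = (-18*(-6/7))*(4 - 3 + 5) = (108/7)*6 = 648/7 ≈ 92.571)
A² = (648/7)² = 419904/49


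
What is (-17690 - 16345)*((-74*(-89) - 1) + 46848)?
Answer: -1818592155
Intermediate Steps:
(-17690 - 16345)*((-74*(-89) - 1) + 46848) = -34035*((6586 - 1) + 46848) = -34035*(6585 + 46848) = -34035*53433 = -1818592155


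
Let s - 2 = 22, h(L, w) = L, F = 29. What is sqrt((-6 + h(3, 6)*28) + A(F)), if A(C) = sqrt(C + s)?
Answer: sqrt(78 + sqrt(53)) ≈ 9.2347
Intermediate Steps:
s = 24 (s = 2 + 22 = 24)
A(C) = sqrt(24 + C) (A(C) = sqrt(C + 24) = sqrt(24 + C))
sqrt((-6 + h(3, 6)*28) + A(F)) = sqrt((-6 + 3*28) + sqrt(24 + 29)) = sqrt((-6 + 84) + sqrt(53)) = sqrt(78 + sqrt(53))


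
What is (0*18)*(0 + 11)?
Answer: 0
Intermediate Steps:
(0*18)*(0 + 11) = 0*11 = 0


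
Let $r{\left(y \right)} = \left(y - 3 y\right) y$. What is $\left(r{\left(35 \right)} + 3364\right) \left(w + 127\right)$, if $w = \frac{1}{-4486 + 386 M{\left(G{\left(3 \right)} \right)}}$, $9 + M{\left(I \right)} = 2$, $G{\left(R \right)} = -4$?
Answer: $\frac{417183875}{3594} \approx 1.1608 \cdot 10^{5}$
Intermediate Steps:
$r{\left(y \right)} = - 2 y^{2}$ ($r{\left(y \right)} = - 2 y y = - 2 y^{2}$)
$M{\left(I \right)} = -7$ ($M{\left(I \right)} = -9 + 2 = -7$)
$w = - \frac{1}{7188}$ ($w = \frac{1}{-4486 + 386 \left(-7\right)} = \frac{1}{-4486 - 2702} = \frac{1}{-7188} = - \frac{1}{7188} \approx -0.00013912$)
$\left(r{\left(35 \right)} + 3364\right) \left(w + 127\right) = \left(- 2 \cdot 35^{2} + 3364\right) \left(- \frac{1}{7188} + 127\right) = \left(\left(-2\right) 1225 + 3364\right) \frac{912875}{7188} = \left(-2450 + 3364\right) \frac{912875}{7188} = 914 \cdot \frac{912875}{7188} = \frac{417183875}{3594}$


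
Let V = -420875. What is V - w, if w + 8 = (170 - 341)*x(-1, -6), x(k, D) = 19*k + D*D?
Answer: -417960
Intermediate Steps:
x(k, D) = D² + 19*k (x(k, D) = 19*k + D² = D² + 19*k)
w = -2915 (w = -8 + (170 - 341)*((-6)² + 19*(-1)) = -8 - 171*(36 - 19) = -8 - 171*17 = -8 - 2907 = -2915)
V - w = -420875 - 1*(-2915) = -420875 + 2915 = -417960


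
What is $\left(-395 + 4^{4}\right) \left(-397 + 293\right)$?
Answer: $14456$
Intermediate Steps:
$\left(-395 + 4^{4}\right) \left(-397 + 293\right) = \left(-395 + 256\right) \left(-104\right) = \left(-139\right) \left(-104\right) = 14456$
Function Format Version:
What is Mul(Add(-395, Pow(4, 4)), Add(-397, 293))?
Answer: 14456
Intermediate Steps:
Mul(Add(-395, Pow(4, 4)), Add(-397, 293)) = Mul(Add(-395, 256), -104) = Mul(-139, -104) = 14456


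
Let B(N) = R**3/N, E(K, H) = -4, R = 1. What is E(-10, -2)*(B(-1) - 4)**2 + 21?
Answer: -79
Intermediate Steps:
B(N) = 1/N (B(N) = 1**3/N = 1/N)
E(-10, -2)*(B(-1) - 4)**2 + 21 = -4*(1/(-1) - 4)**2 + 21 = -4*(-1 - 4)**2 + 21 = -4*(-5)**2 + 21 = -4*25 + 21 = -100 + 21 = -79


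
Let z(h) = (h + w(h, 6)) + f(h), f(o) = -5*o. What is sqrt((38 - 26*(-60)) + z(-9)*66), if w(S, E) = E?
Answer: sqrt(4370) ≈ 66.106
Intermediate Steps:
z(h) = 6 - 4*h (z(h) = (h + 6) - 5*h = (6 + h) - 5*h = 6 - 4*h)
sqrt((38 - 26*(-60)) + z(-9)*66) = sqrt((38 - 26*(-60)) + (6 - 4*(-9))*66) = sqrt((38 + 1560) + (6 + 36)*66) = sqrt(1598 + 42*66) = sqrt(1598 + 2772) = sqrt(4370)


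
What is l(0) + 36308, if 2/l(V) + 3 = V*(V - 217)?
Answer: 108922/3 ≈ 36307.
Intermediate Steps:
l(V) = 2/(-3 + V*(-217 + V)) (l(V) = 2/(-3 + V*(V - 217)) = 2/(-3 + V*(-217 + V)))
l(0) + 36308 = 2/(-3 + 0**2 - 217*0) + 36308 = 2/(-3 + 0 + 0) + 36308 = 2/(-3) + 36308 = 2*(-1/3) + 36308 = -2/3 + 36308 = 108922/3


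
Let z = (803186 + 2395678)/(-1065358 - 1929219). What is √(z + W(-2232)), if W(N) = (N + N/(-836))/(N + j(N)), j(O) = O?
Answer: 7*I*√72754534284005882/2503466372 ≈ 0.7542*I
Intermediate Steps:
W(N) = 835/1672 (W(N) = (N + N/(-836))/(N + N) = (N + N*(-1/836))/((2*N)) = (N - N/836)*(1/(2*N)) = (835*N/836)*(1/(2*N)) = 835/1672)
z = -3198864/2994577 (z = 3198864/(-2994577) = 3198864*(-1/2994577) = -3198864/2994577 ≈ -1.0682)
√(z + W(-2232)) = √(-3198864/2994577 + 835/1672) = √(-2848028813/5006932744) = 7*I*√72754534284005882/2503466372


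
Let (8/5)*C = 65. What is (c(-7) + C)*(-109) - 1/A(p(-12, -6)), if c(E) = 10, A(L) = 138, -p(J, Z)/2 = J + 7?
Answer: -3046009/552 ≈ -5518.1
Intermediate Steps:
p(J, Z) = -14 - 2*J (p(J, Z) = -2*(J + 7) = -2*(7 + J) = -14 - 2*J)
C = 325/8 (C = (5/8)*65 = 325/8 ≈ 40.625)
(c(-7) + C)*(-109) - 1/A(p(-12, -6)) = (10 + 325/8)*(-109) - 1/138 = (405/8)*(-109) - 1*1/138 = -44145/8 - 1/138 = -3046009/552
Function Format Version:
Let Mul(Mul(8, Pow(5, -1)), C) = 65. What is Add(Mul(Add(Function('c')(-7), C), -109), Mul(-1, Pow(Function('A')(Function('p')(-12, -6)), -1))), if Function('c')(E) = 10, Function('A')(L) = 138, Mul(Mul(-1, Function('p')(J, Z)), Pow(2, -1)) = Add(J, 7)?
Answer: Rational(-3046009, 552) ≈ -5518.1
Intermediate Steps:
Function('p')(J, Z) = Add(-14, Mul(-2, J)) (Function('p')(J, Z) = Mul(-2, Add(J, 7)) = Mul(-2, Add(7, J)) = Add(-14, Mul(-2, J)))
C = Rational(325, 8) (C = Mul(Rational(5, 8), 65) = Rational(325, 8) ≈ 40.625)
Add(Mul(Add(Function('c')(-7), C), -109), Mul(-1, Pow(Function('A')(Function('p')(-12, -6)), -1))) = Add(Mul(Add(10, Rational(325, 8)), -109), Mul(-1, Pow(138, -1))) = Add(Mul(Rational(405, 8), -109), Mul(-1, Rational(1, 138))) = Add(Rational(-44145, 8), Rational(-1, 138)) = Rational(-3046009, 552)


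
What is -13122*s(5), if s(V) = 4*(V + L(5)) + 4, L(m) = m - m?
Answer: -314928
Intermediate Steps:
L(m) = 0
s(V) = 4 + 4*V (s(V) = 4*(V + 0) + 4 = 4*V + 4 = 4 + 4*V)
-13122*s(5) = -13122*(4 + 4*5) = -13122*(4 + 20) = -13122*24 = -314928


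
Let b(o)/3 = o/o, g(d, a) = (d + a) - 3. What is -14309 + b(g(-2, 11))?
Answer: -14306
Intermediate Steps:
g(d, a) = -3 + a + d (g(d, a) = (a + d) - 3 = -3 + a + d)
b(o) = 3 (b(o) = 3*(o/o) = 3*1 = 3)
-14309 + b(g(-2, 11)) = -14309 + 3 = -14306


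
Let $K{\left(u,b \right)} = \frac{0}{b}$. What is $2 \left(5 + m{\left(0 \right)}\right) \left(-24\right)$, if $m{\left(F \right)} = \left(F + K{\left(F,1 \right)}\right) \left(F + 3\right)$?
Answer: $-240$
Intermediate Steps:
$K{\left(u,b \right)} = 0$
$m{\left(F \right)} = F \left(3 + F\right)$ ($m{\left(F \right)} = \left(F + 0\right) \left(F + 3\right) = F \left(3 + F\right)$)
$2 \left(5 + m{\left(0 \right)}\right) \left(-24\right) = 2 \left(5 + 0 \left(3 + 0\right)\right) \left(-24\right) = 2 \left(5 + 0 \cdot 3\right) \left(-24\right) = 2 \left(5 + 0\right) \left(-24\right) = 2 \cdot 5 \left(-24\right) = 10 \left(-24\right) = -240$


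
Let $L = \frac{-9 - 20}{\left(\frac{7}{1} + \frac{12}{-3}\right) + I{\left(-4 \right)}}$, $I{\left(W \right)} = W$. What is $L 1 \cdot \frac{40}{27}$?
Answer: $\frac{1160}{27} \approx 42.963$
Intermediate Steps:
$L = 29$ ($L = \frac{-9 - 20}{\left(\frac{7}{1} + \frac{12}{-3}\right) - 4} = - \frac{29}{\left(7 \cdot 1 + 12 \left(- \frac{1}{3}\right)\right) - 4} = - \frac{29}{\left(7 - 4\right) - 4} = - \frac{29}{3 - 4} = - \frac{29}{-1} = \left(-29\right) \left(-1\right) = 29$)
$L 1 \cdot \frac{40}{27} = 29 \cdot 1 \cdot \frac{40}{27} = 29 \cdot 40 \cdot \frac{1}{27} = 29 \cdot \frac{40}{27} = \frac{1160}{27}$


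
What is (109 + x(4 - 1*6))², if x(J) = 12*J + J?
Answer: 6889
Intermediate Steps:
x(J) = 13*J
(109 + x(4 - 1*6))² = (109 + 13*(4 - 1*6))² = (109 + 13*(4 - 6))² = (109 + 13*(-2))² = (109 - 26)² = 83² = 6889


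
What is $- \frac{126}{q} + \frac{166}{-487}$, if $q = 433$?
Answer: $- \frac{133240}{210871} \approx -0.63186$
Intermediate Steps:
$- \frac{126}{q} + \frac{166}{-487} = - \frac{126}{433} + \frac{166}{-487} = \left(-126\right) \frac{1}{433} + 166 \left(- \frac{1}{487}\right) = - \frac{126}{433} - \frac{166}{487} = - \frac{133240}{210871}$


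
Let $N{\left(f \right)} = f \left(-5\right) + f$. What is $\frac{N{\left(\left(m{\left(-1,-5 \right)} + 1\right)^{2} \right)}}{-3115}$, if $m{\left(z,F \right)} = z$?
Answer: $0$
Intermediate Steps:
$N{\left(f \right)} = - 4 f$ ($N{\left(f \right)} = - 5 f + f = - 4 f$)
$\frac{N{\left(\left(m{\left(-1,-5 \right)} + 1\right)^{2} \right)}}{-3115} = \frac{\left(-4\right) \left(-1 + 1\right)^{2}}{-3115} = - 4 \cdot 0^{2} \left(- \frac{1}{3115}\right) = \left(-4\right) 0 \left(- \frac{1}{3115}\right) = 0 \left(- \frac{1}{3115}\right) = 0$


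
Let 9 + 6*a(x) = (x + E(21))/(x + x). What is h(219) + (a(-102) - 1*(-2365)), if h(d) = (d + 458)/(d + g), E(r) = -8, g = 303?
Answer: 41972011/17748 ≈ 2364.9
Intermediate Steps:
a(x) = -3/2 + (-8 + x)/(12*x) (a(x) = -3/2 + ((x - 8)/(x + x))/6 = -3/2 + ((-8 + x)/((2*x)))/6 = -3/2 + ((-8 + x)*(1/(2*x)))/6 = -3/2 + ((-8 + x)/(2*x))/6 = -3/2 + (-8 + x)/(12*x))
h(d) = (458 + d)/(303 + d) (h(d) = (d + 458)/(d + 303) = (458 + d)/(303 + d))
h(219) + (a(-102) - 1*(-2365)) = (458 + 219)/(303 + 219) + ((1/12)*(-8 - 17*(-102))/(-102) - 1*(-2365)) = 677/522 + ((1/12)*(-1/102)*(-8 + 1734) + 2365) = (1/522)*677 + ((1/12)*(-1/102)*1726 + 2365) = 677/522 + (-863/612 + 2365) = 677/522 + 1446517/612 = 41972011/17748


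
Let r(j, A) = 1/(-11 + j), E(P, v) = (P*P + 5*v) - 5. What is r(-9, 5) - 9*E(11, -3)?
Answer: -18181/20 ≈ -909.05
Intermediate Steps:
E(P, v) = -5 + P**2 + 5*v (E(P, v) = (P**2 + 5*v) - 5 = -5 + P**2 + 5*v)
r(-9, 5) - 9*E(11, -3) = 1/(-11 - 9) - 9*(-5 + 11**2 + 5*(-3)) = 1/(-20) - 9*(-5 + 121 - 15) = -1/20 - 9*101 = -1/20 - 909 = -18181/20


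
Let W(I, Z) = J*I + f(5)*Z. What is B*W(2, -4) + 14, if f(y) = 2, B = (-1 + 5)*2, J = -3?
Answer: -98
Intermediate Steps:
B = 8 (B = 4*2 = 8)
W(I, Z) = -3*I + 2*Z
B*W(2, -4) + 14 = 8*(-3*2 + 2*(-4)) + 14 = 8*(-6 - 8) + 14 = 8*(-14) + 14 = -112 + 14 = -98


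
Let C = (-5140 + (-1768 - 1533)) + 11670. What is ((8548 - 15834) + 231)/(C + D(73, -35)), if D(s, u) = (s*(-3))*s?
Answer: 7055/12758 ≈ 0.55299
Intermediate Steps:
D(s, u) = -3*s² (D(s, u) = (-3*s)*s = -3*s²)
C = 3229 (C = (-5140 - 3301) + 11670 = -8441 + 11670 = 3229)
((8548 - 15834) + 231)/(C + D(73, -35)) = ((8548 - 15834) + 231)/(3229 - 3*73²) = (-7286 + 231)/(3229 - 3*5329) = -7055/(3229 - 15987) = -7055/(-12758) = -7055*(-1/12758) = 7055/12758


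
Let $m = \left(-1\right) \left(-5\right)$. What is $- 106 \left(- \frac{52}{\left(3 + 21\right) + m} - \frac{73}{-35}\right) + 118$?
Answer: $\frac{88288}{1015} \approx 86.983$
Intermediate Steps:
$m = 5$
$- 106 \left(- \frac{52}{\left(3 + 21\right) + m} - \frac{73}{-35}\right) + 118 = - 106 \left(- \frac{52}{\left(3 + 21\right) + 5} - \frac{73}{-35}\right) + 118 = - 106 \left(- \frac{52}{24 + 5} - - \frac{73}{35}\right) + 118 = - 106 \left(- \frac{52}{29} + \frac{73}{35}\right) + 118 = \left(-106\right) \frac{297}{1015} + 118 = - \frac{31482}{1015} + 118 = \frac{88288}{1015}$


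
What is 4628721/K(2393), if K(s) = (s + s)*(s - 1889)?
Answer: 1542907/804048 ≈ 1.9189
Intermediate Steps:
K(s) = 2*s*(-1889 + s) (K(s) = (2*s)*(-1889 + s) = 2*s*(-1889 + s))
4628721/K(2393) = 4628721/((2*2393*(-1889 + 2393))) = 4628721/((2*2393*504)) = 4628721/2412144 = 4628721*(1/2412144) = 1542907/804048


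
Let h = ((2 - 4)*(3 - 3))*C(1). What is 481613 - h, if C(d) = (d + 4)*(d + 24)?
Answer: 481613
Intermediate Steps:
C(d) = (4 + d)*(24 + d)
h = 0 (h = ((2 - 4)*(3 - 3))*(96 + 1² + 28*1) = (-2*0)*(96 + 1 + 28) = 0*125 = 0)
481613 - h = 481613 - 1*0 = 481613 + 0 = 481613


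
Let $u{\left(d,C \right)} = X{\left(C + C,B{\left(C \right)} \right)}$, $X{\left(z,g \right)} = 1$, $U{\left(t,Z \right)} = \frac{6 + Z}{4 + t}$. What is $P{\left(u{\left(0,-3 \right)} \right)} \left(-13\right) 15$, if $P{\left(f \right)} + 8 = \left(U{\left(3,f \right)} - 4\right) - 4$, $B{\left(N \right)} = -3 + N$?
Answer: $2925$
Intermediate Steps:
$U{\left(t,Z \right)} = \frac{6 + Z}{4 + t}$
$u{\left(d,C \right)} = 1$
$P{\left(f \right)} = - \frac{106}{7} + \frac{f}{7}$ ($P{\left(f \right)} = -8 + \left(\left(\frac{6 + f}{4 + 3} - 4\right) - 4\right) = -8 + \left(\left(\frac{6 + f}{7} - 4\right) - 4\right) = -8 + \left(\left(\left(\frac{6}{7} + \frac{f}{7}\right) - 4\right) - 4\right) = -8 + \left(\left(- \frac{22}{7} + \frac{f}{7}\right) - 4\right) = -8 + \left(- \frac{50}{7} + \frac{f}{7}\right) = - \frac{106}{7} + \frac{f}{7}$)
$P{\left(u{\left(0,-3 \right)} \right)} \left(-13\right) 15 = \left(- \frac{106}{7} + \frac{1}{7} \cdot 1\right) \left(-13\right) 15 = \left(- \frac{106}{7} + \frac{1}{7}\right) \left(-13\right) 15 = \left(-15\right) \left(-13\right) 15 = 195 \cdot 15 = 2925$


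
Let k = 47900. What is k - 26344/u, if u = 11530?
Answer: 276130328/5765 ≈ 47898.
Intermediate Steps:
k - 26344/u = 47900 - 26344/11530 = 47900 - 26344*1/11530 = 47900 - 13172/5765 = 276130328/5765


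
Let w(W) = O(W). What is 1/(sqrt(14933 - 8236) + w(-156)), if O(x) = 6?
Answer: -6/6661 + sqrt(6697)/6661 ≈ 0.011385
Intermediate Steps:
w(W) = 6
1/(sqrt(14933 - 8236) + w(-156)) = 1/(sqrt(14933 - 8236) + 6) = 1/(sqrt(6697) + 6) = 1/(6 + sqrt(6697))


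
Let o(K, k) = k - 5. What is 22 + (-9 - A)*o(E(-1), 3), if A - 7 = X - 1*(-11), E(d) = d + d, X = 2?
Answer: 80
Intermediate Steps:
E(d) = 2*d
A = 20 (A = 7 + (2 - 1*(-11)) = 7 + (2 + 11) = 7 + 13 = 20)
o(K, k) = -5 + k
22 + (-9 - A)*o(E(-1), 3) = 22 + (-9 - 1*20)*(-5 + 3) = 22 + (-9 - 20)*(-2) = 22 - 29*(-2) = 22 + 58 = 80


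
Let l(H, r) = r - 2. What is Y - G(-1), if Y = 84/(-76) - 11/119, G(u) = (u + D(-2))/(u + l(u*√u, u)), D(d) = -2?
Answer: -17615/9044 ≈ -1.9477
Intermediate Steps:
l(H, r) = -2 + r
G(u) = (-2 + u)/(-2 + 2*u) (G(u) = (u - 2)/(u + (-2 + u)) = (-2 + u)/(-2 + 2*u))
Y = -2708/2261 (Y = 84*(-1/76) - 11*1/119 = -21/19 - 11/119 = -2708/2261 ≈ -1.1977)
Y - G(-1) = -2708/2261 - (-2 - 1)/(2*(-1 - 1)) = -2708/2261 - (-3)/(2*(-2)) = -2708/2261 - (-1)*(-3)/(2*2) = -2708/2261 - 1*¾ = -2708/2261 - ¾ = -17615/9044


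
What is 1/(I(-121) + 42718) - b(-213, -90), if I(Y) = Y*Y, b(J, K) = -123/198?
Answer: 2351785/3785694 ≈ 0.62123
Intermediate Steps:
b(J, K) = -41/66 (b(J, K) = -123*1/198 = -41/66)
I(Y) = Y**2
1/(I(-121) + 42718) - b(-213, -90) = 1/((-121)**2 + 42718) - 1*(-41/66) = 1/(14641 + 42718) + 41/66 = 1/57359 + 41/66 = 2351785/3785694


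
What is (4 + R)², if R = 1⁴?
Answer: 25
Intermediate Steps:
R = 1
(4 + R)² = (4 + 1)² = 5² = 25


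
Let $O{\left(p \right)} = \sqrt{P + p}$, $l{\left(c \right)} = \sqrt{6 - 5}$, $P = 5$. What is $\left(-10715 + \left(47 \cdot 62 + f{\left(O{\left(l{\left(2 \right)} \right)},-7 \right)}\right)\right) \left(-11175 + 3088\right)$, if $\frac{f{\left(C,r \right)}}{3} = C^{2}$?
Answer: $62941121$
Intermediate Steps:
$l{\left(c \right)} = 1$ ($l{\left(c \right)} = \sqrt{1} = 1$)
$O{\left(p \right)} = \sqrt{5 + p}$
$f{\left(C,r \right)} = 3 C^{2}$
$\left(-10715 + \left(47 \cdot 62 + f{\left(O{\left(l{\left(2 \right)} \right)},-7 \right)}\right)\right) \left(-11175 + 3088\right) = \left(-10715 + \left(47 \cdot 62 + 3 \left(\sqrt{5 + 1}\right)^{2}\right)\right) \left(-11175 + 3088\right) = \left(-10715 + \left(2914 + 3 \left(\sqrt{6}\right)^{2}\right)\right) \left(-8087\right) = \left(-10715 + \left(2914 + 3 \cdot 6\right)\right) \left(-8087\right) = \left(-10715 + \left(2914 + 18\right)\right) \left(-8087\right) = \left(-10715 + 2932\right) \left(-8087\right) = \left(-7783\right) \left(-8087\right) = 62941121$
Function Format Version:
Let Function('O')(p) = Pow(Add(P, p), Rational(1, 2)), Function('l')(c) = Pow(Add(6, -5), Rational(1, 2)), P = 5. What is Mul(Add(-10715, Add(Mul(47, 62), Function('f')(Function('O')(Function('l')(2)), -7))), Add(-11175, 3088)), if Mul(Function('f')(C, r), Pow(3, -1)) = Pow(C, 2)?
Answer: 62941121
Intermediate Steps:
Function('l')(c) = 1 (Function('l')(c) = Pow(1, Rational(1, 2)) = 1)
Function('O')(p) = Pow(Add(5, p), Rational(1, 2))
Function('f')(C, r) = Mul(3, Pow(C, 2))
Mul(Add(-10715, Add(Mul(47, 62), Function('f')(Function('O')(Function('l')(2)), -7))), Add(-11175, 3088)) = Mul(Add(-10715, Add(Mul(47, 62), Mul(3, Pow(Pow(Add(5, 1), Rational(1, 2)), 2)))), Add(-11175, 3088)) = Mul(Add(-10715, Add(2914, Mul(3, Pow(Pow(6, Rational(1, 2)), 2)))), -8087) = Mul(Add(-10715, Add(2914, Mul(3, 6))), -8087) = Mul(Add(-10715, Add(2914, 18)), -8087) = Mul(Add(-10715, 2932), -8087) = Mul(-7783, -8087) = 62941121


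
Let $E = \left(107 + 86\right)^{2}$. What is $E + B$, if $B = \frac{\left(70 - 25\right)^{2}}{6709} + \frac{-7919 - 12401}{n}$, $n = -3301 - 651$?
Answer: $\frac{61735195232}{1657123} \approx 37254.0$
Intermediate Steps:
$n = -3952$ ($n = -3301 - 651 = -3952$)
$E = 37249$ ($E = 193^{2} = 37249$)
$B = \frac{9020605}{1657123}$ ($B = \frac{\left(70 - 25\right)^{2}}{6709} + \frac{-7919 - 12401}{-3952} = 45^{2} \cdot \frac{1}{6709} + \left(-7919 - 12401\right) \left(- \frac{1}{3952}\right) = 2025 \cdot \frac{1}{6709} - - \frac{1270}{247} = \frac{2025}{6709} + \frac{1270}{247} = \frac{9020605}{1657123} \approx 5.4435$)
$E + B = 37249 + \frac{9020605}{1657123} = \frac{61735195232}{1657123}$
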